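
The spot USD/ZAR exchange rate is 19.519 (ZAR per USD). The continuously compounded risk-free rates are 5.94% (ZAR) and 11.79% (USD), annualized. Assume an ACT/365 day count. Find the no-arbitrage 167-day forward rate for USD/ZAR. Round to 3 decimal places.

19.003

F = S·e^((r_ZAR − r_USD)T) = 19.519 · e^((0.0594 − 0.1179) × 167/365)
= 19.519 · e^-0.026766 = 19.519 × 0.973589
F = 19.003 ZAR per USD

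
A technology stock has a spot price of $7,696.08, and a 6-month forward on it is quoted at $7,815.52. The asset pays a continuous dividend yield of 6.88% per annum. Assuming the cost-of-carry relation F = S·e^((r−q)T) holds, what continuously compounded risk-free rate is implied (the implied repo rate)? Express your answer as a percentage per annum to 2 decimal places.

From F = S·e^((r−q)T): (r − q) = ln(F/S)/T
ln(7815.52/7696.08) = ln(1.015520) = 0.015401
(r − q) = 0.015401 / (6/12) = 0.030802
r = ln(F/S)/T + q = 0.030802 + 0.0688 = 0.099602
r = 9.96%

9.96%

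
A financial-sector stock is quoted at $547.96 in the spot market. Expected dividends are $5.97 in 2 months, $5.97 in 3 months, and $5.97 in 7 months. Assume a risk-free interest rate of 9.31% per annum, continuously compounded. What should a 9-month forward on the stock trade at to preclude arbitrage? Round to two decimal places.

PV(dividends) I = 5.97·e^(−0.0931·2/12) + 5.97·e^(−0.0931·3/12) + 5.97·e^(−0.0931·7/12)
I = 5.8781 + 5.8327 + 5.6544 = 17.3652
F = (S − I)·e^(rT) = (547.96 − 17.3652) · e^(0.0931·9/12)
= 530.5948 · e^0.069825 = 530.5948 × 1.072321 = $568.97

$568.97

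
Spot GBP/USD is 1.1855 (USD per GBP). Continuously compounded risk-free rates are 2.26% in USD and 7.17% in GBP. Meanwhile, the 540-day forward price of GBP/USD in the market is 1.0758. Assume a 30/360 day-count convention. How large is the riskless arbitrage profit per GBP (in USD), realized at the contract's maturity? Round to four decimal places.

0.0255 per GBP (in USD)

Fair forward: F* = S·e^(carry·T), with carry = (r_USD − r_GBP) = 0.0226 − 0.0717 = -0.0491
F* = 1.1855 · e^(-0.0491 × 540/360) = 1.1855 · e^-0.073650 = 1.1855 × 0.928997 = 1.1013
Market 1.0758 < fair 1.1013: forward underpriced → reverse cash-and-carry (short spot, go long the forward).
At maturity, profit = |F_mkt − F*| = |1.0758 − 1.1013| = 0.0255 per GBP (in USD)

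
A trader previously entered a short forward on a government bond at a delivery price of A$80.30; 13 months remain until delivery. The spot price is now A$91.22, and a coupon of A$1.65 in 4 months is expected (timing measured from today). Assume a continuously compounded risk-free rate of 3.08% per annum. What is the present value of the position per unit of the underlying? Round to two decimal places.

-A$11.92

PV(remaining coupons) I = 1.65·e^(−0.0308·4/12) = 1.6331
Current forward F = (S − I)·e^(rT) = (91.22 − 1.6331)·e^(0.0308·13/12) = 89.5869 × 1.033930 = 92.6266
Value (long) = (F − K)·e^(−rT) = (92.6266 − 80.30) × 0.967184 = 11.9221
Short position value = −(long value) = -A$11.92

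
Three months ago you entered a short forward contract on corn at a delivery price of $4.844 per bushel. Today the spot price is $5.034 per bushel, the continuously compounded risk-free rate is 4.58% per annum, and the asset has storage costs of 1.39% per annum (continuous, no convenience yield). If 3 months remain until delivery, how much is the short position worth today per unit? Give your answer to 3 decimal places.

Current fair forward for the remaining 3 months: F = S·e^((r + u)·T), (r + u) = 0.0458 + 0.0139 = 0.0597
F = 5.034 · e^(0.0597 × 3/12) = 5.034 × 1.015037 = 5.1097
Value of long forward = (F − K)·e^(−rT) = (5.1097 − 4.844) · e^(−0.0458·3/12)
= 0.2657 × 0.988615 = 0.263
Short position value = −(long value) = -$0.263

-$0.263 per bushel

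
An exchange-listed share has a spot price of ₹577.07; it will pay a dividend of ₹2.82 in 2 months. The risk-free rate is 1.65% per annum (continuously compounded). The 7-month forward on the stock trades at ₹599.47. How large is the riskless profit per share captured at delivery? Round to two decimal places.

₹19.66 per share

PV(dividends) I = 2.82·e^(−0.0165·2/12) = 2.8123
Fair forward F* = (S − I)·e^(rT) = (577.07 − 2.8123)·e^0.009625 = 574.2577 × 1.009671 = 579.8113
Market ₹599.47 > fair 579.8113: forward overpriced → cash-and-carry (borrow at r, buy the stock and collect the dividends, short the forward).
Profit at T = |F_mkt − F*| = |599.47 − 579.8113| = ₹19.66 per share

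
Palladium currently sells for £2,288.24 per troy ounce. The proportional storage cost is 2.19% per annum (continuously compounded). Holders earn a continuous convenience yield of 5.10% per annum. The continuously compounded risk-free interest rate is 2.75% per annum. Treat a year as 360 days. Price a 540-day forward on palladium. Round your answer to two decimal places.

Net carry = r + u − y = 0.0275 + 0.0219 − 0.0510 = -0.0016
F = S·e^((r+u−y)T) = 2288.24 · e^(-0.0016 × 540/360) = 2288.24 · e^-0.00240000
= 2288.24 × 0.99760288 = £2,282.75 per troy ounce

£2,282.75 per troy ounce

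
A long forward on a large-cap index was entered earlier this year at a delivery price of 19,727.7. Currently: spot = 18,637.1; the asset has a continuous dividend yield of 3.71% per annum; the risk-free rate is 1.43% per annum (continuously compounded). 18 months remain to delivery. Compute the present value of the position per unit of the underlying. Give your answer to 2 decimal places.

-1680.77

Current fair forward for the remaining 18 months: F = S·e^((r − q)·T), (r − q) = 0.0143 − 0.0371 = -0.0228
F = 18637.1 · e^(-0.0228 × 18/12) = 18637.1 × 0.96637821 = 18010.4873
Value of long forward = (F − K)·e^(−rT) = (18010.4873 − 19727.7) · e^(−0.0143·18/12)
= -1717.2127 × 0.97877842 = -1680.77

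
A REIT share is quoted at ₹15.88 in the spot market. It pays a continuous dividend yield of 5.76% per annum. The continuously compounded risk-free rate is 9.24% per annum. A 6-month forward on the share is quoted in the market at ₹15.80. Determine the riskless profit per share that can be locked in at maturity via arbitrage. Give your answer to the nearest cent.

Fair forward: F* = S·e^(carry·T), with carry = (r − q) = 0.0924 − 0.0576 = 0.0348
F* = 15.88 · e^(0.0348 × 6/12) = 15.88 · e^0.017400 = 15.88 × 1.017552 = ₹16.1587
Market ₹15.80 < fair ₹16.1587: forward underpriced → reverse cash-and-carry (short spot, go long the forward).
At maturity, profit = |F_mkt − F*| = |15.80 − 16.1587| = ₹0.36 per share

₹0.36 per share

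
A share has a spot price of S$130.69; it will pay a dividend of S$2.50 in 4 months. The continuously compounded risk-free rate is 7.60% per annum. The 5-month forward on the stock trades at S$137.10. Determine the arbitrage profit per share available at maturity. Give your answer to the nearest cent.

PV(dividends) I = 2.50·e^(−0.0760·4/12) = 2.4375
Fair forward F* = (S − I)·e^(rT) = (130.69 − 2.4375)·e^0.031667 = 128.2525 × 1.032174 = 132.3789
Market S$137.10 > fair 132.3789: forward overpriced → cash-and-carry (borrow at r, buy the stock and collect the dividends, short the forward).
Profit at T = |F_mkt − F*| = |137.10 − 132.3789| = S$4.72 per share

S$4.72 per share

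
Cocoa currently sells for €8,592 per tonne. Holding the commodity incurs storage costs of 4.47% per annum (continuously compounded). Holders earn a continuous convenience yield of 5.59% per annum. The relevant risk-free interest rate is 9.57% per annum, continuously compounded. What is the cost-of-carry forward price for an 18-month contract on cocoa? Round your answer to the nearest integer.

€9,753 per tonne

Net carry = r + u − y = 0.0957 + 0.0447 − 0.0559 = 0.0845
F = S·e^((r+u−y)T) = 8592 · e^(0.0845 × 18/12) = 8592 · e^0.126750
= 8592 × 1.135133 = €9,753 per tonne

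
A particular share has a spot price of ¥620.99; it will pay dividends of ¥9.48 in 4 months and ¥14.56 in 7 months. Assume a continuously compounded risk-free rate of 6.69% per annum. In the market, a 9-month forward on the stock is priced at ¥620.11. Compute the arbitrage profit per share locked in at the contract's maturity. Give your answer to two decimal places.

PV(dividends) I = 9.48·e^(−0.0669·4/12) + 14.56·e^(−0.0669·7/12) = 23.2737
Fair forward F* = (S − I)·e^(rT) = (620.99 − 23.2737)·e^0.050175 = 597.7163 × 1.051455 = 628.4718
Market ¥620.11 < fair 628.4718: forward underpriced → reverse cash-and-carry (short the stock, invest proceeds at r, pay the dividends, go long the forward).
Profit at T = |F_mkt − F*| = |620.11 − 628.4718| = ¥8.36 per share

¥8.36 per share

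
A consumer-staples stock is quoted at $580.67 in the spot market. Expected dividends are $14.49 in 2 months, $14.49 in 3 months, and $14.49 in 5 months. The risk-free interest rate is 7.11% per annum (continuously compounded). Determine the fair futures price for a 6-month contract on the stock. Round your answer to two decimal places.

PV(dividends) I = 14.49·e^(−0.0711·2/12) + 14.49·e^(−0.0711·3/12) + 14.49·e^(−0.0711·5/12)
I = 14.3193 + 14.2347 + 14.0670 = 42.6210
F = (S − I)·e^(rT) = (580.67 − 42.6210) · e^(0.0711·6/12)
= 538.0490 · e^0.035550 = 538.0490 × 1.036189 = $557.52

$557.52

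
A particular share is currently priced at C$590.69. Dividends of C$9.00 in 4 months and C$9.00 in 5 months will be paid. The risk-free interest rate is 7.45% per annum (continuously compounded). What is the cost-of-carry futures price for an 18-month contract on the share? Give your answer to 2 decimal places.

C$640.96

PV(dividends) I = 9.00·e^(−0.0745·4/12) + 9.00·e^(−0.0745·5/12)
I = 8.7793 + 8.7249 = 17.5042
F = (S − I)·e^(rT) = (590.69 − 17.5042) · e^(0.0745·18/12)
= 573.1858 · e^0.111750 = 573.1858 × 1.118233 = C$640.96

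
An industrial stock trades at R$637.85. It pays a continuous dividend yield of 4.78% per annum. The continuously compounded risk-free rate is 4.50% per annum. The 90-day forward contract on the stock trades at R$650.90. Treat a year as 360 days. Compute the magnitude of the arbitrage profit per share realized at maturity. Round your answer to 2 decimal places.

Fair forward: F* = S·e^(carry·T), with carry = (r − q) = 0.0450 − 0.0478 = -0.0028
F* = 637.85 · e^(-0.0028 × 90/360) = 637.85 · e^-0.000700 = 637.85 × 0.999300 = R$637.4035
Market R$650.90 > fair R$637.4035: forward overpriced → cash-and-carry (buy spot, short the forward).
At maturity, profit = |F_mkt − F*| = |650.90 − 637.4035| = R$13.50 per share

R$13.50 per share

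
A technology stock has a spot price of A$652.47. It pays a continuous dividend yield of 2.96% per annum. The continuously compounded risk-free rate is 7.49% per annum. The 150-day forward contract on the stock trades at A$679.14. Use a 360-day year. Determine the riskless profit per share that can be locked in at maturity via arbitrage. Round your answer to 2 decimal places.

Fair forward: F* = S·e^(carry·T), with carry = (r − q) = 0.0749 − 0.0296 = 0.0453
F* = 652.47 · e^(0.0453 × 150/360) = 652.47 · e^0.018875 = 652.47 × 1.019054 = A$664.9022
Market A$679.14 > fair A$664.9022: forward overpriced → cash-and-carry (buy spot, short the forward).
At maturity, profit = |F_mkt − F*| = |679.14 − 664.9022| = A$14.24 per share

A$14.24 per share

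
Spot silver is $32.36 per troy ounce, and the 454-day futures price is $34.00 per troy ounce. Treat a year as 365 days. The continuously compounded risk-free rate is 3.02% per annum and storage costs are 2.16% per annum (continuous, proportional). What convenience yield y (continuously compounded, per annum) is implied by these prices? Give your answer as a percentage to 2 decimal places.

F = S·e^((r+u−y)T) ⇒ (r+u−y) = ln(F/S)/T
ln(34.00/32.36) = 0.049437; /T ⇒ 0.039746
y = r + u − ln(F/S)/T = 0.0302 + 0.0216 − 0.039746 = 0.012054
y = 1.21%

1.21%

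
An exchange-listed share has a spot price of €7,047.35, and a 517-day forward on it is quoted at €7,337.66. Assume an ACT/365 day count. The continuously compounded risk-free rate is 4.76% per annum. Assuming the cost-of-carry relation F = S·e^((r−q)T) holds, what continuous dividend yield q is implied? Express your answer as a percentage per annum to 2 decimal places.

1.91%

From F = S·e^((r−q)T): (r − q) = ln(F/S)/T
ln(7337.66/7047.35) = ln(1.041194) = 0.040368
(r − q) = 0.040368 / (517/365) = 0.028500
q = r − ln(F/S)/T = 0.0476 − 0.028500 = 0.019100
q = 1.91%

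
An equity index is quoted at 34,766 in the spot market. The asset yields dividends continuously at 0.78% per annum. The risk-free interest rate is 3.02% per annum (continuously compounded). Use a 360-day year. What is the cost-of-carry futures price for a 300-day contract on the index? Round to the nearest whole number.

F = S·e^((r − q)T) = 34766 · e^((0.0302 − 0.0078) × 300/360)
= 34766 · e^0.018667 = 34766 × 1.018842
F = 35,421

35,421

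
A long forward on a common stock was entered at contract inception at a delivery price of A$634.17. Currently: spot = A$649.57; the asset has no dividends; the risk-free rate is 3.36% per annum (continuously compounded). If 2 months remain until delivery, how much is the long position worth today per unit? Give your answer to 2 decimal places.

A$18.94

Current fair forward for the remaining 2 months: F = S·e^(r·T), r = 0.0336
F = 649.57 · e^(0.0336 × 2/12) = 649.57 × 1.005616 = 653.2180
Value of long forward = (F − K)·e^(−rT) = (653.2180 − 634.17) · e^(−0.0336·2/12)
= 19.0480 × 0.994416 = 18.94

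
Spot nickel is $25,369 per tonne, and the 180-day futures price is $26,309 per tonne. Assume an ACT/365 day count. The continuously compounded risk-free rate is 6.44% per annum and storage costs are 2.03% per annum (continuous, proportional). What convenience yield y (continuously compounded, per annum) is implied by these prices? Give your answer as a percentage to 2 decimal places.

1.09%

F = S·e^((r+u−y)T) ⇒ (r+u−y) = ln(F/S)/T
ln(26309/25369) = 0.036383; /T ⇒ 0.073777
y = r + u − ln(F/S)/T = 0.0644 + 0.0203 − 0.073777 = 0.010923
y = 1.09%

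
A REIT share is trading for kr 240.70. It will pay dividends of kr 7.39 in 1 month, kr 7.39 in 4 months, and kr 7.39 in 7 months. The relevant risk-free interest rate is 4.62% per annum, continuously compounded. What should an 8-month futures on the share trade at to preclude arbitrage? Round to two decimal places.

PV(dividends) I = 7.39·e^(−0.0462·1/12) + 7.39·e^(−0.0462·4/12) + 7.39·e^(−0.0462·7/12)
I = 7.3616 + 7.2771 + 7.1935 = 21.8322
F = (S − I)·e^(rT) = (240.70 − 21.8322) · e^(0.0462·8/12)
= 218.8678 · e^0.030800 = 218.8678 × 1.031279 = kr 225.71

kr 225.71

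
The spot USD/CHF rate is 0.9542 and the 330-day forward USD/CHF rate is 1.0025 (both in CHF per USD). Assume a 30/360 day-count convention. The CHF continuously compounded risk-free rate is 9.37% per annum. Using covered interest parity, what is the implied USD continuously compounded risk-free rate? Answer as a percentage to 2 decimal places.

F = S·e^((r_CHF − r_USD)T) ⇒ r_USD = r_CHF − ln(F/S)/T
ln(1.0025/0.9542) = 0.049379; /(330/360) = 0.053868
r_USD = 0.0937 − 0.053868 = 0.039832
r_USD = 3.98%

3.98%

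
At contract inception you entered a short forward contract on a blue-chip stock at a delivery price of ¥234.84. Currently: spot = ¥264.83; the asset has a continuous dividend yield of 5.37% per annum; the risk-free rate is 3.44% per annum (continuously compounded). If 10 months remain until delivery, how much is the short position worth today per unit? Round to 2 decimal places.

-¥25.04

Current fair forward for the remaining 10 months: F = S·e^((r − q)·T), (r − q) = 0.0344 − 0.0537 = -0.0193
F = 264.83 · e^(-0.0193 × 10/12) = 264.83 × 0.984045 = 260.6046
Value of long forward = (F − K)·e^(−rT) = (260.6046 − 234.84) · e^(−0.0344·10/12)
= 25.7646 × 0.971740 = 25.04
Short position value = −(long value) = -¥25.04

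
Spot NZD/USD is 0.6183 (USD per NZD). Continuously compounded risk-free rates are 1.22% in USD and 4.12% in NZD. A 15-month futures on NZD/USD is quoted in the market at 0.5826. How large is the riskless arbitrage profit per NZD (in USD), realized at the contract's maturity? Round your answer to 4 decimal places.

Fair futures: F* = S·e^(carry·T), with carry = (r_USD − r_NZD) = 0.0122 − 0.0412 = -0.0290
F* = 0.6183 · e^(-0.0290 × 15/12) = 0.6183 · e^-0.036250 = 0.6183 × 0.964399 = 0.5963
Market 0.5826 < fair 0.5963: forward underpriced → reverse cash-and-carry (short spot, go long the forward).
At maturity, profit = |F_mkt − F*| = |0.5826 − 0.5963| = 0.0137 per NZD (in USD)

0.0137 per NZD (in USD)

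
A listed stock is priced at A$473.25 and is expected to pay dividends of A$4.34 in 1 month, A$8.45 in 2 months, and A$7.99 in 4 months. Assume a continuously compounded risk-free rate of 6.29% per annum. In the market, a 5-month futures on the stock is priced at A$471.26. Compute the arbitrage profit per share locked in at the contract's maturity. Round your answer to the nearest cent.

A$6.49 per share

PV(dividends) I = 4.34·e^(−0.0629·1/12) + 8.45·e^(−0.0629·2/12) + 7.99·e^(−0.0629·4/12) = 20.5034
Fair futures F* = (S − I)·e^(rT) = (473.25 − 20.5034)·e^0.026208 = 452.7466 × 1.026554 = 464.7688
Market A$471.26 > fair 464.7688: forward overpriced → cash-and-carry (borrow at r, buy the stock and collect the dividends, short the forward).
Profit at T = |F_mkt − F*| = |471.26 − 464.7688| = A$6.49 per share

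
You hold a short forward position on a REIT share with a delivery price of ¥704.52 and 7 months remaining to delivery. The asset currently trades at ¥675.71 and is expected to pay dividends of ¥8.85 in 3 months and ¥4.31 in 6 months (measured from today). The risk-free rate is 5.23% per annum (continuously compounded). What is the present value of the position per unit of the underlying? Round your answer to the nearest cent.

PV(remaining dividends) I = 8.85·e^(−0.0523·3/12) + 4.31·e^(−0.0523·6/12) = 12.9338
Current forward F = (S − I)·e^(rT) = (675.71 − 12.9338)·e^(0.0523·7/12) = 662.7762 × 1.030978 = 683.3077
Value (long) = (F − K)·e^(−rT) = (683.3077 − 704.52) × 0.969952 = -20.5749
Short position value = −(long value) = ¥20.57

¥20.57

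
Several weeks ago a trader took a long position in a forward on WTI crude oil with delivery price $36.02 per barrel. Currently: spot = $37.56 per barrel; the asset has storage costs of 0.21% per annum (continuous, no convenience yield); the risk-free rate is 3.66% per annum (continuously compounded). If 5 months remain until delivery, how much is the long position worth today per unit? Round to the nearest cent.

$2.12 per barrel

Current fair forward for the remaining 5 months: F = S·e^((r + u)·T), (r + u) = 0.0366 + 0.0021 = 0.0387
F = 37.56 · e^(0.0387 × 5/12) = 37.56 × 1.016256 = 38.1706
Value of long forward = (F − K)·e^(−rT) = (38.1706 − 36.02) · e^(−0.0366·5/12)
= 2.1506 × 0.984866 = 2.12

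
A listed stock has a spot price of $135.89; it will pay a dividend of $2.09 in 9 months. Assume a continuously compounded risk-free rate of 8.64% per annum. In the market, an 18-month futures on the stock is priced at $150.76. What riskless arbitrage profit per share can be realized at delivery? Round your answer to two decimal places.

$1.70 per share

PV(dividends) I = 2.09·e^(−0.0864·9/12) = 1.9589
Fair futures F* = (S − I)·e^(rT) = (135.89 − 1.9589)·e^0.129600 = 133.9311 × 1.138373 = 152.4635
Market $150.76 < fair 152.4635: forward underpriced → reverse cash-and-carry (short the stock, invest proceeds at r, pay the dividends, go long the forward).
Profit at T = |F_mkt − F*| = |150.76 − 152.4635| = $1.70 per share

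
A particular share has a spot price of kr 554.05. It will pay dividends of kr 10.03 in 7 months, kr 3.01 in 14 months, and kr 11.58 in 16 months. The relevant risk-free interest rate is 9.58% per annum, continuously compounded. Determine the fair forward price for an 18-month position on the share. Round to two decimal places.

kr 613.85

PV(dividends) I = 10.03·e^(−0.0958·7/12) + 3.01·e^(−0.0958·14/12) + 11.58·e^(−0.0958·16/12)
I = 9.4849 + 2.6917 + 10.1914 = 22.3680
F = (S − I)·e^(rT) = (554.05 − 22.3680) · e^(0.0958·18/12)
= 531.6820 · e^0.143700 = 531.6820 × 1.154538 = kr 613.85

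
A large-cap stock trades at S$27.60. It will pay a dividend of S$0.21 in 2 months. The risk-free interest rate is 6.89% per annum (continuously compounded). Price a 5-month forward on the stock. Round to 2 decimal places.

S$28.19

PV(dividends) I = 0.21·e^(−0.0689·2/12)
I = 0.2076
F = (S − I)·e^(rT) = (27.60 − 0.2076) · e^(0.0689·5/12)
= 27.3924 · e^0.028708 = 27.3924 × 1.029124 = S$28.19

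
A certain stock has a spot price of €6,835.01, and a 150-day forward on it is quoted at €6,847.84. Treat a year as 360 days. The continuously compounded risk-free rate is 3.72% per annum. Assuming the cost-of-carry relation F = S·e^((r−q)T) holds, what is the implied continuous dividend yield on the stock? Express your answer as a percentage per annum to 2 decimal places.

From F = S·e^((r−q)T): (r − q) = ln(F/S)/T
ln(6847.84/6835.01) = ln(1.001877) = 0.001875
(r − q) = 0.001875 / (150/360) = 0.004500
q = r − ln(F/S)/T = 0.0372 − 0.004500 = 0.032700
q = 3.27%

3.27%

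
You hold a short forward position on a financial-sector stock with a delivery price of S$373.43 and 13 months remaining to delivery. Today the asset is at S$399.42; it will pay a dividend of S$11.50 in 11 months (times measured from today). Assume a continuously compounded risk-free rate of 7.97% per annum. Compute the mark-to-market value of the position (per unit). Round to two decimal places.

PV(remaining dividends) I = 11.50·e^(−0.0797·11/12) = 10.6898
Current forward F = (S − I)·e^(rT) = (399.42 − 10.6898)·e^(0.0797·13/12) = 388.7302 × 1.090179 = 423.7855
Value (long) = (F − K)·e^(−rT) = (423.7855 − 373.43) × 0.917281 = 46.1901
Short position value = −(long value) = -S$46.19

-S$46.19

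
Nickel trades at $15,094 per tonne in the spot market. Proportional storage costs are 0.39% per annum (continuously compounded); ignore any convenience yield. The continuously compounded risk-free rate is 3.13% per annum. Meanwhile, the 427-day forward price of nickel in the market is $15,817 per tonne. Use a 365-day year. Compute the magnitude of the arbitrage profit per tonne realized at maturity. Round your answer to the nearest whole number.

$88 per tonne

Fair forward: F* = S·e^(carry·T), with carry = (r + u) = 0.0313 + 0.0039 = 0.0352
F* = 15094 · e^(0.0352 × 427/365) = 15094 · e^0.041179 = 15094 × 1.042039 = $15728.5367
Market $15817 > fair $15728.5367: forward overpriced → cash-and-carry (buy spot, short the forward).
At maturity, profit = |F_mkt − F*| = |15817 − 15728.5367| = $88 per tonne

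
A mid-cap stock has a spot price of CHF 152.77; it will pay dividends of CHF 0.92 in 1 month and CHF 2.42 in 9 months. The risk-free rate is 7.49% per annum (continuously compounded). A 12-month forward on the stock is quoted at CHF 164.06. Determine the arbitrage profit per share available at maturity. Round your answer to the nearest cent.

CHF 2.86 per share

PV(dividends) I = 0.92·e^(−0.0749·1/12) + 2.42·e^(−0.0749·9/12) = 3.2021
Fair forward F* = (S − I)·e^(rT) = (152.77 − 3.2021)·e^0.074900 = 149.5679 × 1.077776 = 161.2007
Market CHF 164.06 > fair 161.2007: forward overpriced → cash-and-carry (borrow at r, buy the stock and collect the dividends, short the forward).
Profit at T = |F_mkt − F*| = |164.06 − 161.2007| = CHF 2.86 per share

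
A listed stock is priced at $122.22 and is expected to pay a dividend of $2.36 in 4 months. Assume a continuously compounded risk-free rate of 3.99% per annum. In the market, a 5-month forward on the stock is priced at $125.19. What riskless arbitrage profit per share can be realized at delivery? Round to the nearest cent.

PV(dividends) I = 2.36·e^(−0.0399·4/12) = 2.3288
Fair forward F* = (S − I)·e^(rT) = (122.22 − 2.3288)·e^0.016625 = 119.8912 × 1.016764 = 121.9011
Market $125.19 > fair 121.9011: forward overpriced → cash-and-carry (borrow at r, buy the stock and collect the dividends, short the forward).
Profit at T = |F_mkt − F*| = |125.19 − 121.9011| = $3.29 per share

$3.29 per share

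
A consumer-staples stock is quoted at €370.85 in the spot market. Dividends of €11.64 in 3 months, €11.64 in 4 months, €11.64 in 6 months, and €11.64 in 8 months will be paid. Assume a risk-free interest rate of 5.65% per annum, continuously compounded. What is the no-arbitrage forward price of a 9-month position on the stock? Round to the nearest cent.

PV(dividends) I = 11.64·e^(−0.0565·3/12) + 11.64·e^(−0.0565·4/12) + 11.64·e^(−0.0565·6/12) + 11.64·e^(−0.0565·8/12)
I = 11.4767 + 11.4228 + 11.3158 + 11.2097 = 45.4250
F = (S − I)·e^(rT) = (370.85 − 45.4250) · e^(0.0565·9/12)
= 325.4250 · e^0.042375 = 325.4250 × 1.043286 = €339.51

€339.51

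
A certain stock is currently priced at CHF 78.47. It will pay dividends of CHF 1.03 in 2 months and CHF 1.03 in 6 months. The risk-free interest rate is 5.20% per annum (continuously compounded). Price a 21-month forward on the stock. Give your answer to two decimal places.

PV(dividends) I = 1.03·e^(−0.0520·2/12) + 1.03·e^(−0.0520·6/12)
I = 1.0211 + 1.0036 = 2.0247
F = (S − I)·e^(rT) = (78.47 − 2.0247) · e^(0.0520·21/12)
= 76.4453 · e^0.091000 = 76.4453 × 1.095269 = CHF 83.73

CHF 83.73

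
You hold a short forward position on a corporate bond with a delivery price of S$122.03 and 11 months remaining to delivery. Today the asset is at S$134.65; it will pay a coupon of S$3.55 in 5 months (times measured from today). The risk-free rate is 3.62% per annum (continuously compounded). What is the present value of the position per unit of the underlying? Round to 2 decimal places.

PV(remaining coupons) I = 3.55·e^(−0.0362·5/12) = 3.4969
Current forward F = (S − I)·e^(rT) = (134.65 − 3.4969)·e^(0.0362·11/12) = 131.1531 × 1.033740 = 135.5782
Value (long) = (F − K)·e^(−rT) = (135.5782 − 122.03) × 0.967361 = 13.1060
Short position value = −(long value) = -S$13.11

-S$13.11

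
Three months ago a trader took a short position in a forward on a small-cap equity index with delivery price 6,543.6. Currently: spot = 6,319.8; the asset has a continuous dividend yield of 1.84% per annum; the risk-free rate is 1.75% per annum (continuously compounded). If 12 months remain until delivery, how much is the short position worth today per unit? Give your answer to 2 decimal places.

Current fair forward for the remaining 12 months: F = S·e^((r − q)·T), (r − q) = 0.0175 − 0.0184 = -0.0009
F = 6319.8 · e^(-0.0009 × 12/12) = 6319.8 × 0.99910040 = 6314.1147
Value of long forward = (F − K)·e^(−rT) = (6314.1147 − 6543.6) · e^(−0.0175·12/12)
= -229.4853 × 0.98265224 = -225.50
Short position value = −(long value) = 225.50

225.50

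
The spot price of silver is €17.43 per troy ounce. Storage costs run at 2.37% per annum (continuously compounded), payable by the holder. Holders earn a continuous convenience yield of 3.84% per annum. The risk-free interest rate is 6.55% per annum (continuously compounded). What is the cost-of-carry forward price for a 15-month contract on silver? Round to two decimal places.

Net carry = r + u − y = 0.0655 + 0.0237 − 0.0384 = 0.0508
F = S·e^((r+u−y)T) = 17.43 · e^(0.0508 × 15/12) = 17.43 · e^0.063500
= 17.43 × 1.065559 = €18.57 per troy ounce

€18.57 per troy ounce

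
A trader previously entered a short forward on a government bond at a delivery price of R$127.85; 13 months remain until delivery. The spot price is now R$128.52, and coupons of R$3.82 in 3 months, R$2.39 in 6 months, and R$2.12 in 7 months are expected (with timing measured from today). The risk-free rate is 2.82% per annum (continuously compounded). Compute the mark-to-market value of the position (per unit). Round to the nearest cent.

PV(remaining coupons) I = 3.82·e^(−0.0282·3/12) + 2.39·e^(−0.0282·6/12) + 2.12·e^(−0.0282·7/12) = 8.2351
Current forward F = (S − I)·e^(rT) = (128.52 − 8.2351)·e^(0.0282·13/12) = 120.2849 × 1.031021 = 124.0163
Value (long) = (F − K)·e^(−rT) = (124.0163 − 127.85) × 0.969912 = -3.7184
Short position value = −(long value) = R$3.72

R$3.72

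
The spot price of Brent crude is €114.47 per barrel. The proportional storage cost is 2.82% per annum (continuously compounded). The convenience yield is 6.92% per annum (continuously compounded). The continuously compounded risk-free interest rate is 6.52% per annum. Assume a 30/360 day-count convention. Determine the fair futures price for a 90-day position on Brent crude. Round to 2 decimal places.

€115.16 per barrel

Net carry = r + u − y = 0.0652 + 0.0282 − 0.0692 = 0.0242
F = S·e^((r+u−y)T) = 114.47 · e^(0.0242 × 90/360) = 114.47 · e^0.006050
= 114.47 × 1.006068 = €115.16 per barrel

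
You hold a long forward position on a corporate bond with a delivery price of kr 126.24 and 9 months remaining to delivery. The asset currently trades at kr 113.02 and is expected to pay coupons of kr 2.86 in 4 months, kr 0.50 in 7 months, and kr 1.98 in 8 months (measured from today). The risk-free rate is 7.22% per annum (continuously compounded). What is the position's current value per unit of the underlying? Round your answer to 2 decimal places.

PV(remaining coupons) I = 2.86·e^(−0.0722·4/12) + 0.50·e^(−0.0722·7/12) + 1.98·e^(−0.0722·8/12) = 5.1583
Current forward F = (S − I)·e^(rT) = (113.02 − 5.1583)·e^(0.0722·9/12) = 107.8617 × 1.055643 = 113.8634
Value (long) = (F − K)·e^(−rT) = (113.8634 − 126.24) × 0.947290 = -11.7242
Value = -kr 11.72

-kr 11.72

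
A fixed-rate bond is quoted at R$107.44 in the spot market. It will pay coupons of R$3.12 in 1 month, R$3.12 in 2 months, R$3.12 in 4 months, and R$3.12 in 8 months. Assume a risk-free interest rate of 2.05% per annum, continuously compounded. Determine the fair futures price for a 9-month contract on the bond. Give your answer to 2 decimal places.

PV(coupons) I = 3.12·e^(−0.0205·1/12) + 3.12·e^(−0.0205·2/12) + 3.12·e^(−0.0205·4/12) + 3.12·e^(−0.0205·8/12)
I = 3.1147 + 3.1094 + 3.0988 + 3.0777 = 12.4006
F = (S − I)·e^(rT) = (107.44 − 12.4006) · e^(0.0205·9/12)
= 95.0394 · e^0.015375 = 95.0394 × 1.015494 = R$96.51

R$96.51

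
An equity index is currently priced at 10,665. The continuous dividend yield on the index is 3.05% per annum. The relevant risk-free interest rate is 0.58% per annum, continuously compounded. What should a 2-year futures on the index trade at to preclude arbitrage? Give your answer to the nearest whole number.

F = S·e^((r − q)T) = 10665 · e^((0.0058 − 0.0305) × 2)
= 10665 · e^-0.049400 = 10665 × 0.951800
F = 10,151

10,151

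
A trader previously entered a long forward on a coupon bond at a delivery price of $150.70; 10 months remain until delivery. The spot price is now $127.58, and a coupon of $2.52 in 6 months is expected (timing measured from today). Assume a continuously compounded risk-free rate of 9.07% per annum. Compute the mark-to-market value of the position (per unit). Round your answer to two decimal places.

-$14.56

PV(remaining coupons) I = 2.52·e^(−0.0907·6/12) = 2.4083
Current forward F = (S − I)·e^(rT) = (127.58 − 2.4083)·e^(0.0907·10/12) = 125.1717 × 1.078513 = 134.9993
Value (long) = (F − K)·e^(−rT) = (134.9993 − 150.70) × 0.927202 = -14.5577
Value = -$14.56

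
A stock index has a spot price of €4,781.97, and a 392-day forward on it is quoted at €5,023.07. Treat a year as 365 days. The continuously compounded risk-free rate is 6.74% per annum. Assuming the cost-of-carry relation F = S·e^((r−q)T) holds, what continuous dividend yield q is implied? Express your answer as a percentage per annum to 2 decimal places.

2.16%

From F = S·e^((r−q)T): (r − q) = ln(F/S)/T
ln(5023.07/4781.97) = ln(1.050419) = 0.049189
(r − q) = 0.049189 / (392/365) = 0.045801
q = r − ln(F/S)/T = 0.0674 − 0.045801 = 0.021599
q = 2.16%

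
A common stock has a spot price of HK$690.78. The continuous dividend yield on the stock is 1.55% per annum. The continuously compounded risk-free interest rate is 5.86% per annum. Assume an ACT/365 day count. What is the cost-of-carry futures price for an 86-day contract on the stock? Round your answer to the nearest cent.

F = S·e^((r − q)T) = 690.78 · e^((0.0586 − 0.0155) × 86/365)
= 690.78 · e^0.010155 = 690.78 × 1.010207
F = HK$697.83

HK$697.83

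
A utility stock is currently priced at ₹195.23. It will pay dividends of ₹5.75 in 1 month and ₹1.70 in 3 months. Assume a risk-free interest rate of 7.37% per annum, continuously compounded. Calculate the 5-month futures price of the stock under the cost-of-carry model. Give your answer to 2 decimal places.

PV(dividends) I = 5.75·e^(−0.0737·1/12) + 1.70·e^(−0.0737·3/12)
I = 5.7148 + 1.6690 = 7.3838
F = (S − I)·e^(rT) = (195.23 − 7.3838) · e^(0.0737·5/12)
= 187.8462 · e^0.030708 = 187.8462 × 1.031184 = ₹193.70

₹193.70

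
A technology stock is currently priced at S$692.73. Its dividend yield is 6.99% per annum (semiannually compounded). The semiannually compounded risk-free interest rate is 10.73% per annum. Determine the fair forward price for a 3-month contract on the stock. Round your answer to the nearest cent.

S$698.96

F = S · (1+r/2)^(2T) / (1+q/2)^(2T)
= 692.73 × 1.026475 / 1.017325 = 692.73 × 1.008994
F = S$698.96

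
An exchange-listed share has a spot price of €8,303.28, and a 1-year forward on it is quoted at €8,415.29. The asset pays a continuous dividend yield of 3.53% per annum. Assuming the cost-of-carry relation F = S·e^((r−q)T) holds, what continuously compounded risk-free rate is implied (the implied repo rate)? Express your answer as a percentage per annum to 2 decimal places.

From F = S·e^((r−q)T): (r − q) = ln(F/S)/T
ln(8415.29/8303.28) = ln(1.013490) = 0.013400
(r − q) = 0.013400 / (1) = 0.013400
r = ln(F/S)/T + q = 0.013400 + 0.0353 = 0.048700
r = 4.87%

4.87%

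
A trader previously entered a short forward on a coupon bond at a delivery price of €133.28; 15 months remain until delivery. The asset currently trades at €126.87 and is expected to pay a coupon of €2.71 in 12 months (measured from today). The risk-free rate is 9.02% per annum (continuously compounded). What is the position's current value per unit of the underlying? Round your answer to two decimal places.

PV(remaining coupons) I = 2.71·e^(−0.0902·12/12) = 2.4763
Current forward F = (S − I)·e^(rT) = (126.87 − 2.4763)·e^(0.0902·15/12) = 124.3937 × 1.119352 = 139.2403
Value (long) = (F − K)·e^(−rT) = (139.2403 − 133.28) × 0.893374 = 5.3248
Short position value = −(long value) = -€5.32

-€5.32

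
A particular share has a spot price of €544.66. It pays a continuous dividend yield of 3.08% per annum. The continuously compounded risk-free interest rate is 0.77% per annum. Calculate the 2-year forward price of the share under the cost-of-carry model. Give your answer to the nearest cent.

€520.07

F = S·e^((r − q)T) = 544.66 · e^((0.0077 − 0.0308) × 2)
= 544.66 · e^-0.046200 = 544.66 × 0.954851
F = €520.07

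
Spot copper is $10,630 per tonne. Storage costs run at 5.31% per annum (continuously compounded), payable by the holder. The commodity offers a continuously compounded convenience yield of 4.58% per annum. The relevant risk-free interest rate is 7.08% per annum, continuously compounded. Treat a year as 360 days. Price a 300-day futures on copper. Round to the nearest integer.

$11,345 per tonne

Net carry = r + u − y = 0.0708 + 0.0531 − 0.0458 = 0.0781
F = S·e^((r+u−y)T) = 10630 · e^(0.0781 × 300/360) = 10630 · e^0.065083
= 10630 × 1.067248 = $11,345 per tonne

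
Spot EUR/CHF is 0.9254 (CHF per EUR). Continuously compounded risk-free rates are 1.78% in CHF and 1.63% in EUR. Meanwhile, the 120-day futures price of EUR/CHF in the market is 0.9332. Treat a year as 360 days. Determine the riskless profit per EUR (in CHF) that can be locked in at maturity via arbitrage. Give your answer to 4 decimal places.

0.0073 per EUR (in CHF)

Fair futures: F* = S·e^(carry·T), with carry = (r_CHF − r_EUR) = 0.0178 − 0.0163 = 0.0015
F* = 0.9254 · e^(0.0015 × 120/360) = 0.9254 · e^0.000500 = 0.9254 × 1.000500 = 0.9259
Market 0.9332 > fair 0.9259: forward overpriced → cash-and-carry (buy spot, short the forward).
At maturity, profit = |F_mkt − F*| = |0.9332 − 0.9259| = 0.0073 per EUR (in CHF)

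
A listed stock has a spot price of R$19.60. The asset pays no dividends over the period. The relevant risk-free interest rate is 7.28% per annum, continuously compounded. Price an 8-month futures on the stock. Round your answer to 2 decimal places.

R$20.57

F = S·e^(rT) = 19.60 · e^(0.0728 × 8/12)
= 19.60 · e^0.048533 = 19.60 × 1.049730
F = R$20.57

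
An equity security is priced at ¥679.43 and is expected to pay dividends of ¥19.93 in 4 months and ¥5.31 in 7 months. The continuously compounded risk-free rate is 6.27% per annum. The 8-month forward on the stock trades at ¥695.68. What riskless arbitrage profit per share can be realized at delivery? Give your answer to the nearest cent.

PV(dividends) I = 19.93·e^(−0.0627·4/12) + 5.31·e^(−0.0627·7/12) = 24.6371
Fair forward F* = (S − I)·e^(rT) = (679.43 − 24.6371)·e^0.041800 = 654.7929 × 1.042686 = 682.7434
Market ¥695.68 > fair 682.7434: forward overpriced → cash-and-carry (borrow at r, buy the stock and collect the dividends, short the forward).
Profit at T = |F_mkt − F*| = |695.68 − 682.7434| = ¥12.94 per share

¥12.94 per share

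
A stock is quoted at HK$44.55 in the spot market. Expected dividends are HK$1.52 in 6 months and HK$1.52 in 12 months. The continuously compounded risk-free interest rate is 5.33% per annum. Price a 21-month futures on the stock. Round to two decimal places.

PV(dividends) I = 1.52·e^(−0.0533·6/12) + 1.52·e^(−0.0533·12/12)
I = 1.4800 + 1.4411 = 2.9211
F = (S − I)·e^(rT) = (44.55 − 2.9211) · e^(0.0533·21/12)
= 41.6289 · e^0.093275 = 41.6289 × 1.097764 = HK$45.70

HK$45.70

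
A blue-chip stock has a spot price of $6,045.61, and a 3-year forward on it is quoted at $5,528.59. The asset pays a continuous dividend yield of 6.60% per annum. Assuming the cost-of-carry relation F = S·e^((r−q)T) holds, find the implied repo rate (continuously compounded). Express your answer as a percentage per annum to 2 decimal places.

From F = S·e^((r−q)T): (r − q) = ln(F/S)/T
ln(5528.59/6045.61) = ln(0.914480) = -0.089400
(r − q) = -0.089400 / (3) = -0.029800
r = ln(F/S)/T + q = -0.029800 + 0.0660 = 0.036200
r = 3.62%

3.62%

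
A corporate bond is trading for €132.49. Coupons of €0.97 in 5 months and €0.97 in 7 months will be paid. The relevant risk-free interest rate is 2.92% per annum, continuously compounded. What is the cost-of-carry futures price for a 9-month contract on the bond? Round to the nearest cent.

€133.47

PV(coupons) I = 0.97·e^(−0.0292·5/12) + 0.97·e^(−0.0292·7/12)
I = 0.9583 + 0.9536 = 1.9119
F = (S − I)·e^(rT) = (132.49 − 1.9119) · e^(0.0292·9/12)
= 130.5781 · e^0.021900 = 130.5781 × 1.022142 = €133.47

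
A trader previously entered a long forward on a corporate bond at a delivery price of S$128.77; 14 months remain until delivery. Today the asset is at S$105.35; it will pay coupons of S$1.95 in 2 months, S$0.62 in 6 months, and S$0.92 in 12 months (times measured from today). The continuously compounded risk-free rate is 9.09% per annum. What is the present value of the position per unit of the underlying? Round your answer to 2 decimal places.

-S$13.82

PV(remaining coupons) I = 1.95·e^(−0.0909·2/12) + 0.62·e^(−0.0909·6/12) + 0.92·e^(−0.0909·12/12) = 3.3532
Current forward F = (S − I)·e^(rT) = (105.35 − 3.3532)·e^(0.0909·14/12) = 101.9968 × 1.111877 = 113.4079
Value (long) = (F − K)·e^(−rT) = (113.4079 − 128.77) × 0.899380 = -13.8164
Value = -S$13.82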